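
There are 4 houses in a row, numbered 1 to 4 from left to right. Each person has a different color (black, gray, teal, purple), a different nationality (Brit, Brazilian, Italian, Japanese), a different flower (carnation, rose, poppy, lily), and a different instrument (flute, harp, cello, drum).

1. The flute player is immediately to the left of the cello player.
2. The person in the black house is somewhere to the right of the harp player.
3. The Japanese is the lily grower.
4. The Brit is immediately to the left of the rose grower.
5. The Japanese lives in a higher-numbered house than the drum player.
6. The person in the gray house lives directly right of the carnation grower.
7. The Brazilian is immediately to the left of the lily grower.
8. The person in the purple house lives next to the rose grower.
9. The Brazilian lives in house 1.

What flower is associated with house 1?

carnation

By clue 9, the Brazilian is in house 1.
That leaves cello as the instrument for house 4.
From clue 1, the flute player must be in house 3.
By clue 7, the lily grower is in house 2.
So house 1 gets teal for color.
Clue 3 places the Japanese in house 2.
Clue 5 places the drum player in house 1.
House 4's nationality must be Italian (nothing else left).
House 2 instrument: only harp fits.
Clue 4: the rose grower is in house 4.
Clue 8: the person in the purple house is in house 3.
House 2 color: only gray fits.
House 4 color: only black fits.
So house 3 gets Brit for nationality.
From clue 6, the carnation grower must be in house 1.
The only flower still possible for house 3 is poppy.
So: house 1 = teal/Brazilian/carnation/drum, house 2 = gray/Japanese/lily/harp, house 3 = purple/Brit/poppy/flute, house 4 = black/Italian/rose/cello.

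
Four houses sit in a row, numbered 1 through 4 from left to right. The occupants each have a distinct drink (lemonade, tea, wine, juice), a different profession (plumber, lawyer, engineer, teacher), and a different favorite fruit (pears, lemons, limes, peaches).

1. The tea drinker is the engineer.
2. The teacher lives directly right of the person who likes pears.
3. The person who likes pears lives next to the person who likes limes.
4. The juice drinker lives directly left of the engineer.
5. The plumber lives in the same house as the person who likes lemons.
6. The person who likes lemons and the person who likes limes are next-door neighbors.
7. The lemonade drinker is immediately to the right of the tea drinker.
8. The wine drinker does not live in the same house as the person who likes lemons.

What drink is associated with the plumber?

juice

The juice drinker is narrowed to house 1 or 2; consider each.
Placing it in house 2 leads to a contradiction, so it's in house 1.
Clue 4: the engineer is in house 2.
By clue 1, the tea drinker is in house 2.
Clue 7: the lemonade drinker is in house 3.
That leaves wine as the drink for house 4.
Clue 3: the person who likes pears is in house 3.
That leaves lemons as the favorite fruit for house 1.
The teacher is in house 4 (clue 2).
Clue 5: the plumber is in house 1.
The person who likes limes is in house 2 (clue 6).
House 3's profession must be lawyer (nothing else left).
House 4 favorite fruit: only peaches fits.
So: house 1 = juice/plumber/lemons, house 2 = tea/engineer/limes, house 3 = lemonade/lawyer/pears, house 4 = wine/teacher/peaches.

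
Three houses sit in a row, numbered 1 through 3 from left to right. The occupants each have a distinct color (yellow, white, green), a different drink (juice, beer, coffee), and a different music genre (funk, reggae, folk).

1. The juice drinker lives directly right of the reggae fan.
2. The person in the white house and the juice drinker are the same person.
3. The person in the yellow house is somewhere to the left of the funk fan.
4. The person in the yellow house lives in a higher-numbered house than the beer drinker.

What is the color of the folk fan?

Clue 4 places the person in the yellow house in house 2.
From clue 4, the beer drinker must be in house 1.
The only color still possible for house 1 is green.
House 3's color must be white (nothing else left).
From clue 2, the juice drinker must be in house 3.
Clue 3 places the funk fan in house 3.
So house 2 gets coffee for drink.
From clue 1, the reggae fan must be in house 2.
House 1 music genre: only folk fits.
So: house 1 = green/beer/folk, house 2 = yellow/coffee/reggae, house 3 = white/juice/funk.

green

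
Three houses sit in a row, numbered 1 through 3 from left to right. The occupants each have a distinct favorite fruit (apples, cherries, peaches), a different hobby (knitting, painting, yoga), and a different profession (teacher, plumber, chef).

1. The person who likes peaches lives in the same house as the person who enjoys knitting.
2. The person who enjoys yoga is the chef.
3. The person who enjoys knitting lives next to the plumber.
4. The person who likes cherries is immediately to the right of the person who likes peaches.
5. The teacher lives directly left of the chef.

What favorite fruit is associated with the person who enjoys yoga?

The person who likes cherries is narrowed to house 2 or 3; consider each.
Placing it in house 2 leads to a contradiction, so it's in house 3.
Clue 4 places the person who likes peaches in house 2.
So house 1 gets apples for favorite fruit.
By clue 1, the person who enjoys knitting is in house 2.
The only hobby still possible for house 1 is painting.
That leaves yoga as the hobby for house 3.
From clue 2, the chef must be in house 3.
From clue 5, the teacher must be in house 2.
The only profession still possible for house 1 is plumber.
So: house 1 = apples/painting/plumber, house 2 = peaches/knitting/teacher, house 3 = cherries/yoga/chef.

cherries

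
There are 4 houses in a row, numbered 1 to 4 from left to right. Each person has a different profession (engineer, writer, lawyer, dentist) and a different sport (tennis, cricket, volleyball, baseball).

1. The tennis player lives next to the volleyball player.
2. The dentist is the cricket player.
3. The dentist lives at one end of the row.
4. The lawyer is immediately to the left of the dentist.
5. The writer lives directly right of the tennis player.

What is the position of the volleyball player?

2

Clue 4 places the lawyer in house 3.
Clue 4 places the dentist in house 4.
That leaves engineer as the profession for house 1.
That leaves writer as the profession for house 2.
The cricket player is in house 4 (clue 2).
From clue 5, the tennis player must be in house 1.
Clue 1 places the volleyball player in house 2.
House 3's sport must be baseball (nothing else left).
So: house 1 = engineer/tennis, house 2 = writer/volleyball, house 3 = lawyer/baseball, house 4 = dentist/cricket.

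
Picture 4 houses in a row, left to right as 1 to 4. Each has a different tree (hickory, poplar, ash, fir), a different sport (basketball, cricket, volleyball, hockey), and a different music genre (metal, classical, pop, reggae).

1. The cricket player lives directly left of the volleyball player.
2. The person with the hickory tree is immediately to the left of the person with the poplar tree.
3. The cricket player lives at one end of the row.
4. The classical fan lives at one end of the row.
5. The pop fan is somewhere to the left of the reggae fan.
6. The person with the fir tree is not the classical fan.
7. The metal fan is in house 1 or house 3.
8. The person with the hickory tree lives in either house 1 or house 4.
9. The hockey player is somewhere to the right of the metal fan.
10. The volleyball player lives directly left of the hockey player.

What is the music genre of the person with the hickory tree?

metal

Clue 3: the cricket player is in house 1.
Clue 8: the person with the hickory tree is in house 1.
Clue 1: the volleyball player is in house 2.
From clue 2, the person with the poplar tree must be in house 2.
From clue 10, the hockey player must be in house 3.
House 4's sport must be basketball (nothing else left).
By clue 9, the metal fan is in house 1.
That leaves classical as the music genre for house 4.
Clue 5 places the pop fan in house 2.
The reggae fan is in house 3 (clue 5).
Clue 6 places the person with the fir tree in house 3.
House 4 tree: only ash fits.
So: house 1 = hickory/cricket/metal, house 2 = poplar/volleyball/pop, house 3 = fir/hockey/reggae, house 4 = ash/basketball/classical.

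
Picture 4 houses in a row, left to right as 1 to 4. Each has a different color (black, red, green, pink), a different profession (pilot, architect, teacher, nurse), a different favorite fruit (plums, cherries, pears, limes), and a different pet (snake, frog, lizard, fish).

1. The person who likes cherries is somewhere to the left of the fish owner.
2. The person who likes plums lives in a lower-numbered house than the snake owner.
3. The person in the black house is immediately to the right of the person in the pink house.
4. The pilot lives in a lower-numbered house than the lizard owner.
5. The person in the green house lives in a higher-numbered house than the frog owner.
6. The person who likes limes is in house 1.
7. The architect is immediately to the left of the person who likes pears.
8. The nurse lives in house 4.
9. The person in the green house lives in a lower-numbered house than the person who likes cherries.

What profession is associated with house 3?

architect

Clue 6 places the person who likes limes in house 1.
Clue 8 places the nurse in house 4.
Clue 9: the person in the green house is in house 2.
Clue 9: the person who likes cherries is in house 3.
House 4 favorite fruit: only pears fits.
House 1 pet: only frog fits.
The fish owner is in house 4 (clue 1).
Clue 3: the person in the black house is in house 4.
Clue 3: the person in the pink house is in house 3.
Clue 7 places the architect in house 3.
House 1's color must be red (nothing else left).
That leaves plums as the favorite fruit for house 2.
House 2 pet: only lizard fits.
House 3 pet: only snake fits.
Clue 4: the pilot is in house 1.
So house 2 gets teacher for profession.
So: house 1 = red/pilot/limes/frog, house 2 = green/teacher/plums/lizard, house 3 = pink/architect/cherries/snake, house 4 = black/nurse/pears/fish.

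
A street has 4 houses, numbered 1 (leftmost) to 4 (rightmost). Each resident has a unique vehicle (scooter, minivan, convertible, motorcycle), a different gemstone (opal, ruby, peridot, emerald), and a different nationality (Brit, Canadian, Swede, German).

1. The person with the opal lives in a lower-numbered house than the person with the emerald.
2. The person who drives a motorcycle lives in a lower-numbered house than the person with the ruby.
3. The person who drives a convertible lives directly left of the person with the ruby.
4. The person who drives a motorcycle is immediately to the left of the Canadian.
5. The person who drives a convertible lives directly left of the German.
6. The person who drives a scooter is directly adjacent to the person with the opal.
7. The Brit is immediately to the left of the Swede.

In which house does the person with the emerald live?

3

House 1's nationality must be Brit (nothing else left).
Clue 7: the Swede is in house 2.
The person who drives a convertible is narrowed to house 2 or 3; consider each.
Placing it in house 2 leads to a contradiction, so it's in house 3.
By clue 3, the person with the ruby is in house 4.
Clue 5 places the German in house 4.
That leaves motorcycle as the vehicle for house 2.
House 3's nationality must be Canadian (nothing else left).
Clue 6 places the person who drives a scooter in house 1.
From clue 6, the person with the opal must be in house 2.
House 4 vehicle: only minivan fits.
That leaves peridot as the gemstone for house 1.
House 3 gemstone: only emerald fits.
So: house 1 = scooter/peridot/Brit, house 2 = motorcycle/opal/Swede, house 3 = convertible/emerald/Canadian, house 4 = minivan/ruby/German.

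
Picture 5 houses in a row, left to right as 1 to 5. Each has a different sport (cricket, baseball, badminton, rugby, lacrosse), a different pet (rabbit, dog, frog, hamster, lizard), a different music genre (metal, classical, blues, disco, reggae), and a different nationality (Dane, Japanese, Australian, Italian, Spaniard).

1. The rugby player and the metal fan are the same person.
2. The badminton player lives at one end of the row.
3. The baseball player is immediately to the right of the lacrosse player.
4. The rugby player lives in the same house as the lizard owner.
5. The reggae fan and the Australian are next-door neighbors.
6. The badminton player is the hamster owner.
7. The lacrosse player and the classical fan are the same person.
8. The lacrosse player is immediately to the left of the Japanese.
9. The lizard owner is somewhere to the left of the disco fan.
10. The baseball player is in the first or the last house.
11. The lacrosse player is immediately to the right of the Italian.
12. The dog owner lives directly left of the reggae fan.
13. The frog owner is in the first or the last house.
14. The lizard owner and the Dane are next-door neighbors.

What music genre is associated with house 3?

disco

Clue 10 places the baseball player in house 5.
That leaves badminton as the sport for house 1.
From clue 3, the lacrosse player must be in house 4.
From clue 6, the hamster owner must be in house 1.
Clue 7: the classical fan is in house 4.
Clue 8 places the Japanese in house 5.
By clue 11, the Italian is in house 3.
House 1 music genre: only blues fits.
That leaves frog as the pet for house 5.
House 2's music genre must be metal (nothing else left).
By clue 1, the rugby player is in house 2.
Clue 4 places the lizard owner in house 2.
Clue 14 places the Dane in house 1.
So house 3 gets cricket for sport.
The only pet still possible for house 3 is rabbit.
House 4's pet must be dog (nothing else left).
Clue 12: the reggae fan is in house 5.
House 3 music genre: only disco fits.
Clue 5: the Australian is in house 4.
The only nationality still possible for house 2 is Spaniard.
So: house 1 = badminton/hamster/blues/Dane, house 2 = rugby/lizard/metal/Spaniard, house 3 = cricket/rabbit/disco/Italian, house 4 = lacrosse/dog/classical/Australian, house 5 = baseball/frog/reggae/Japanese.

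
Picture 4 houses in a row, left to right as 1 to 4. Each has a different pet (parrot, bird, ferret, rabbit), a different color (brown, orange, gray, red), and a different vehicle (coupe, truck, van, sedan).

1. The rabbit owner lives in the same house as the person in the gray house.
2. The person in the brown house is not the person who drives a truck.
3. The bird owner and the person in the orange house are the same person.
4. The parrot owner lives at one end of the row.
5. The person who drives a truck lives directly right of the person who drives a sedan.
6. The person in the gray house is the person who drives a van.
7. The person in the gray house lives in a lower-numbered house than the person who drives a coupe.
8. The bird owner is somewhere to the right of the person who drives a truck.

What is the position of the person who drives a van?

3

So house 4 gets coupe for vehicle.
The bird owner is narrowed to house 3 or 4; consider each.
Placing it in house 3 leads to a contradiction, so it's in house 4.
Clue 3: the person in the orange house is in house 4.
House 1's pet must be parrot (nothing else left).
House 1 vehicle: only sedan fits.
Clue 5: the person who drives a truck is in house 2.
The only vehicle still possible for house 3 is van.
The person in the gray house is in house 3 (clue 6).
House 2 color: only red fits.
From clue 1, the rabbit owner must be in house 3.
House 2's pet must be ferret (nothing else left).
That leaves brown as the color for house 1.
So: house 1 = parrot/brown/sedan, house 2 = ferret/red/truck, house 3 = rabbit/gray/van, house 4 = bird/orange/coupe.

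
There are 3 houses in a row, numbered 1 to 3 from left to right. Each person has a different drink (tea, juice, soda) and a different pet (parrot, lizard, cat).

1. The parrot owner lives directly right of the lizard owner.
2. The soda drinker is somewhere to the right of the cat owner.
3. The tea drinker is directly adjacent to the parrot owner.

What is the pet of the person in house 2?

That leaves parrot as the pet for house 3.
Clue 1: the lizard owner is in house 2.
By clue 3, the tea drinker is in house 2.
So house 1 gets juice for drink.
House 3's drink must be soda (nothing else left).
House 1's pet must be cat (nothing else left).
So: house 1 = juice/cat, house 2 = tea/lizard, house 3 = soda/parrot.

lizard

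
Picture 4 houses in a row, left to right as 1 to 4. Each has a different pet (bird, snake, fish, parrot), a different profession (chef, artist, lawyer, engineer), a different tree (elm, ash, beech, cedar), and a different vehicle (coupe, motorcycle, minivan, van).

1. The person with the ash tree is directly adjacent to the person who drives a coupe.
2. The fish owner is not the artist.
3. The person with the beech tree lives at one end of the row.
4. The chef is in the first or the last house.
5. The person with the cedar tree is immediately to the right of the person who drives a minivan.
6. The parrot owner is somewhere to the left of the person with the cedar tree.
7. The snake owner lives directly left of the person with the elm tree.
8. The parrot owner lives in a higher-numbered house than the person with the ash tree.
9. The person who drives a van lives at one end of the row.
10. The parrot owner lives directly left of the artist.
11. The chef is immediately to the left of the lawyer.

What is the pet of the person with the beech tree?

fish

Clue 11: the chef is in house 1.
The lawyer is in house 2 (clue 11).
The parrot owner is narrowed to house 2 or 3; consider each.
Placing it in house 2 leads to a contradiction, so it's in house 3.
The person with the cedar tree is in house 4 (clue 6).
Clue 10: the artist is in house 4.
House 3 profession: only engineer fits.
House 3 tree: only elm fits.
The person who drives a minivan is in house 3 (clue 5).
Clue 7: the snake owner is in house 2.
So house 1 gets fish for pet.
House 4 pet: only bird fits.
The only tree still possible for house 1 is beech.
That leaves ash as the tree for house 2.
From clue 1, the person who drives a coupe must be in house 1.
So house 2 gets motorcycle for vehicle.
So house 4 gets van for vehicle.
So: house 1 = fish/chef/beech/coupe, house 2 = snake/lawyer/ash/motorcycle, house 3 = parrot/engineer/elm/minivan, house 4 = bird/artist/cedar/van.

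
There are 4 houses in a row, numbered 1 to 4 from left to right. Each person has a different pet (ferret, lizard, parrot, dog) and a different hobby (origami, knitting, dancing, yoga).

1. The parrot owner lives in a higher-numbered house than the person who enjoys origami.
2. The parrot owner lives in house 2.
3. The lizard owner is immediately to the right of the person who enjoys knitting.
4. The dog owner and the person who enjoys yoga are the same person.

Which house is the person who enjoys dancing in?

3

Clue 2: the parrot owner is in house 2.
The person who enjoys origami is in house 1 (clue 1).
That leaves ferret as the pet for house 1.
The dog owner is narrowed to house 3 or 4; consider each.
Placing it in house 3 leads to a contradiction, so it's in house 4.
By clue 4, the person who enjoys yoga is in house 4.
The only pet still possible for house 3 is lizard.
By clue 3, the person who enjoys knitting is in house 2.
That leaves dancing as the hobby for house 3.
So: house 1 = ferret/origami, house 2 = parrot/knitting, house 3 = lizard/dancing, house 4 = dog/yoga.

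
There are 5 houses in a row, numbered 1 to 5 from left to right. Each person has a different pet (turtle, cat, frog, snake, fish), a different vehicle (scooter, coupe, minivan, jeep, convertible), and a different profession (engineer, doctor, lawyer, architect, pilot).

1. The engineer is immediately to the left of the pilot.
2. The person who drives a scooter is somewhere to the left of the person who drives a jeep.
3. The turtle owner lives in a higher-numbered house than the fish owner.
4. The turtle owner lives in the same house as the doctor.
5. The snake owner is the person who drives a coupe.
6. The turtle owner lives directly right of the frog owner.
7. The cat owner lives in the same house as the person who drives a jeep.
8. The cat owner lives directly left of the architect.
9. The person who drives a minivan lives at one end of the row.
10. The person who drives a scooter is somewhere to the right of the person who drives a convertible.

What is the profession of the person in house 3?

doctor

The cat owner is narrowed to house 3 or 4; consider each.
Placing it in house 3 leads to a contradiction, so it's in house 4.
By clue 7, the person who drives a jeep is in house 4.
The architect is in house 5 (clue 8).
House 5 pet: only snake fits.
The person who drives a coupe is in house 5 (clue 5).
House 3's pet must be turtle (nothing else left).
The only vehicle still possible for house 1 is minivan.
That leaves convertible as the vehicle for house 2.
So house 3 gets scooter for vehicle.
By clue 4, the doctor is in house 3.
Clue 6 places the frog owner in house 2.
House 1 pet: only fish fits.
From clue 1, the engineer must be in house 1.
Clue 1: the pilot is in house 2.
House 4 profession: only lawyer fits.
So: house 1 = fish/minivan/engineer, house 2 = frog/convertible/pilot, house 3 = turtle/scooter/doctor, house 4 = cat/jeep/lawyer, house 5 = snake/coupe/architect.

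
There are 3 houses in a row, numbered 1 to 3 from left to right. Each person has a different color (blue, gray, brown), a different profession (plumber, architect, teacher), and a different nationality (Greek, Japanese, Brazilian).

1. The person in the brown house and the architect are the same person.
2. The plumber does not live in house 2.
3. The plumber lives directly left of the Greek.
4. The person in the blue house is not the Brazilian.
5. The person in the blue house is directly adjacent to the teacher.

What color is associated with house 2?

gray

The plumber is in house 1 (clue 3).
From clue 3, the Greek must be in house 2.
The person in the brown house is narrowed to house 2 or 3; consider each.
Placing it in house 2 leads to a contradiction, so it's in house 3.
By clue 1, the architect is in house 3.
So house 2 gets teacher for profession.
Clue 5: the person in the blue house is in house 1.
So house 2 gets gray for color.
By clue 4, the Brazilian is in house 3.
House 1 nationality: only Japanese fits.
So: house 1 = blue/plumber/Japanese, house 2 = gray/teacher/Greek, house 3 = brown/architect/Brazilian.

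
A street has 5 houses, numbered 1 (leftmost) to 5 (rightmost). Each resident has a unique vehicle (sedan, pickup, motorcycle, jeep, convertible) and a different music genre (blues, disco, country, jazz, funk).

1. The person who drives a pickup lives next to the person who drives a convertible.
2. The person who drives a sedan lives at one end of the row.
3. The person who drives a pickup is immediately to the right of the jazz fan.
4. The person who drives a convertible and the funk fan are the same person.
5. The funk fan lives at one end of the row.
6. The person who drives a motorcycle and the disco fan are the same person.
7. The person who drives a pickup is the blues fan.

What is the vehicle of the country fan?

The person who drives a convertible is narrowed to house 1 or 5; consider each.
Placing it in house 1 leads to a contradiction, so it's in house 5.
From clue 1, the person who drives a pickup must be in house 4.
The jazz fan is in house 3 (clue 3).
The funk fan is in house 5 (clue 4).
From clue 7, the blues fan must be in house 4.
House 1 vehicle: only sedan fits.
The only vehicle still possible for house 2 is motorcycle.
The only vehicle still possible for house 3 is jeep.
The disco fan is in house 2 (clue 6).
House 1's music genre must be country (nothing else left).
So: house 1 = sedan/country, house 2 = motorcycle/disco, house 3 = jeep/jazz, house 4 = pickup/blues, house 5 = convertible/funk.

sedan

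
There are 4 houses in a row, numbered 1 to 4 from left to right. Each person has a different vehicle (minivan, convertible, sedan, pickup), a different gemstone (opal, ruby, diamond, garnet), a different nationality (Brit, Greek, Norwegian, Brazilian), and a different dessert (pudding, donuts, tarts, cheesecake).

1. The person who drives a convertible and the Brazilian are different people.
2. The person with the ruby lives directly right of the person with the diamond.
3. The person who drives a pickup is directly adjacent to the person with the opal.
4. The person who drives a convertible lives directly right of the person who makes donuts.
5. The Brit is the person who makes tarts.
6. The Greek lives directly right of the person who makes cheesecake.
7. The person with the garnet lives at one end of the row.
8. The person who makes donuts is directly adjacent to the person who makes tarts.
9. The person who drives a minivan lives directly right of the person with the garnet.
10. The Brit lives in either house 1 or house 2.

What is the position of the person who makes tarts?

From clue 9, the person who drives a minivan must be in house 2.
From clue 9, the person with the garnet must be in house 1.
House 4 dessert: only pudding fits.
The person who drives a convertible is narrowed to house 3 or 4; consider each.
Placing it in house 4 leads to a contradiction, so it's in house 3.
Clue 4 places the person who makes donuts in house 2.
From clue 8, the person who makes tarts must be in house 1.
House 3's dessert must be cheesecake (nothing else left).
Clue 5: the Brit is in house 1.
By clue 6, the Greek is in house 4.
The only gemstone still possible for house 4 is ruby.
House 2 nationality: only Brazilian fits.
That leaves Norwegian as the nationality for house 3.
The person with the diamond is in house 3 (clue 2).
The only gemstone still possible for house 2 is opal.
Clue 3 places the person who drives a pickup in house 1.
So house 4 gets sedan for vehicle.
So: house 1 = pickup/garnet/Brit/tarts, house 2 = minivan/opal/Brazilian/donuts, house 3 = convertible/diamond/Norwegian/cheesecake, house 4 = sedan/ruby/Greek/pudding.

1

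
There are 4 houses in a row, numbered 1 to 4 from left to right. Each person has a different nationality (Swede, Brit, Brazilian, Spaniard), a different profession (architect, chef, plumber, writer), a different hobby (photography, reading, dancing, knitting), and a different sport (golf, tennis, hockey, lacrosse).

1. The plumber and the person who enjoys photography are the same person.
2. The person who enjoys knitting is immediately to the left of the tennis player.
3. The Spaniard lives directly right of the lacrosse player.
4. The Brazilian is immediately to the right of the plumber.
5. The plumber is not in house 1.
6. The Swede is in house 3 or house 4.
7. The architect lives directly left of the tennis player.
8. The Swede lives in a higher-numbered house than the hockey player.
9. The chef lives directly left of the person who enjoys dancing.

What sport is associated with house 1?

lacrosse

So house 1 gets Brit for nationality.
House 4 profession: only writer fits.
That leaves Spaniard as the nationality for house 2.
Clue 3 places the lacrosse player in house 1.
The Brazilian is narrowed to house 3 or 4; consider each.
Placing it in house 4 leads to a contradiction, so it's in house 3.
From clue 4, the plumber must be in house 2.
The only nationality still possible for house 4 is Swede.
Clue 1: the person who enjoys photography is in house 2.
The only hobby still possible for house 4 is dancing.
Clue 9 places the chef in house 3.
House 1's profession must be architect (nothing else left).
By clue 7, the tennis player is in house 2.
House 3 sport: only hockey fits.
The only sport still possible for house 4 is golf.
The person who enjoys knitting is in house 1 (clue 2).
House 3 hobby: only reading fits.
So: house 1 = Brit/architect/knitting/lacrosse, house 2 = Spaniard/plumber/photography/tennis, house 3 = Brazilian/chef/reading/hockey, house 4 = Swede/writer/dancing/golf.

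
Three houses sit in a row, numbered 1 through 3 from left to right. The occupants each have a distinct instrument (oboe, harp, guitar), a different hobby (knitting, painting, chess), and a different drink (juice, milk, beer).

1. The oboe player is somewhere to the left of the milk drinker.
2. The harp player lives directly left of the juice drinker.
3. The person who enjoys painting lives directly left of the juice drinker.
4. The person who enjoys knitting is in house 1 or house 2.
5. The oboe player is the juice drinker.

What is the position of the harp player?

1

From clue 5, the oboe player must be in house 2.
The juice drinker is in house 2 (clue 5).
House 1's instrument must be harp (nothing else left).
House 3 instrument: only guitar fits.
House 3's hobby must be chess (nothing else left).
That leaves beer as the drink for house 1.
That leaves milk as the drink for house 3.
Clue 3 places the person who enjoys painting in house 1.
So house 2 gets knitting for hobby.
So: house 1 = harp/painting/beer, house 2 = oboe/knitting/juice, house 3 = guitar/chess/milk.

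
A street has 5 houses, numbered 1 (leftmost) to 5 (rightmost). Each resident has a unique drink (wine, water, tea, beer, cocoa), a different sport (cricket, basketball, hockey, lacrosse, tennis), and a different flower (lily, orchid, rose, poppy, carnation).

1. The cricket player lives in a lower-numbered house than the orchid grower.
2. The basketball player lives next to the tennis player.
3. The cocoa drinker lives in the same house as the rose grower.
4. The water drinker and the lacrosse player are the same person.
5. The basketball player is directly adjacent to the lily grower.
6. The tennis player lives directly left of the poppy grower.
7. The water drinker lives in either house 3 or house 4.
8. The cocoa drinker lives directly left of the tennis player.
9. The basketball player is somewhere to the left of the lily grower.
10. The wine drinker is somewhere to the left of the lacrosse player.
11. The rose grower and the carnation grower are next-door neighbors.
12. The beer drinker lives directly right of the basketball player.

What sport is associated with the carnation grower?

So house 5 gets hockey for sport.
The water drinker is narrowed to house 3 or 4; consider each.
Placing it in house 3 leads to a contradiction, so it's in house 4.
The lacrosse player is in house 4 (clue 4).
House 5 drink: only tea fits.
That leaves orchid as the flower for house 5.
So house 4 gets poppy for flower.
The tennis player is in house 3 (clue 6).
By clue 8, the cocoa drinker is in house 2.
That leaves wine as the drink for house 1.
House 3 drink: only beer fits.
By clue 2, the basketball player is in house 2.
Clue 3: the rose grower is in house 2.
Clue 5: the lily grower is in house 3.
The only sport still possible for house 1 is cricket.
That leaves carnation as the flower for house 1.
So: house 1 = wine/cricket/carnation, house 2 = cocoa/basketball/rose, house 3 = beer/tennis/lily, house 4 = water/lacrosse/poppy, house 5 = tea/hockey/orchid.

cricket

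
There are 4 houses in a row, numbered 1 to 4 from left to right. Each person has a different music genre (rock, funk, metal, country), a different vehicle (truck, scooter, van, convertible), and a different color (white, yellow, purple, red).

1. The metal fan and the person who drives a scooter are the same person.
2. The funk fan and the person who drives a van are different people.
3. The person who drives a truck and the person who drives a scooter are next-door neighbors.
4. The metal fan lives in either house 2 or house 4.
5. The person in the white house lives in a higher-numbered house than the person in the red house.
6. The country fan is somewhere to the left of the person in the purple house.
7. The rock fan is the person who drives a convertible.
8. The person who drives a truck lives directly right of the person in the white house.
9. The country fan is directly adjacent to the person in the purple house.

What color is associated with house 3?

Clue 3: the person who drives a truck is in house 3.
Clue 8 places the person in the white house in house 2.
The only color still possible for house 1 is red.
The country fan is narrowed to house 2 or 3; consider each.
Placing it in house 3 leads to a contradiction, so it's in house 2.
Clue 9: the person in the purple house is in house 3.
That leaves funk as the music genre for house 3.
So house 4 gets yellow for color.
By clue 1, the person who drives a scooter is in house 4.
That leaves rock as the music genre for house 1.
House 4's music genre must be metal (nothing else left).
House 1's vehicle must be convertible (nothing else left).
That leaves van as the vehicle for house 2.
So: house 1 = rock/convertible/red, house 2 = country/van/white, house 3 = funk/truck/purple, house 4 = metal/scooter/yellow.

purple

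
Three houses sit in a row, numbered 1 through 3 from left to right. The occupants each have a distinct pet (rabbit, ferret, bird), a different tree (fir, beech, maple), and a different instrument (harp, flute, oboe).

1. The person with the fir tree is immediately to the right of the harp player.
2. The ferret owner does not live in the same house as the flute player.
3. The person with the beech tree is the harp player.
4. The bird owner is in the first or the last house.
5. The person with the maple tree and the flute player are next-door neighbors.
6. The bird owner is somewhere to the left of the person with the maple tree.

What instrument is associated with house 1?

harp

Clue 6: the bird owner is in house 1.
House 1 tree: only beech fits.
Clue 3 places the harp player in house 1.
Clue 1: the person with the fir tree is in house 2.
The only tree still possible for house 3 is maple.
From clue 5, the flute player must be in house 2.
So house 3 gets oboe for instrument.
The ferret owner is in house 3 (clue 2).
House 2's pet must be rabbit (nothing else left).
So: house 1 = bird/beech/harp, house 2 = rabbit/fir/flute, house 3 = ferret/maple/oboe.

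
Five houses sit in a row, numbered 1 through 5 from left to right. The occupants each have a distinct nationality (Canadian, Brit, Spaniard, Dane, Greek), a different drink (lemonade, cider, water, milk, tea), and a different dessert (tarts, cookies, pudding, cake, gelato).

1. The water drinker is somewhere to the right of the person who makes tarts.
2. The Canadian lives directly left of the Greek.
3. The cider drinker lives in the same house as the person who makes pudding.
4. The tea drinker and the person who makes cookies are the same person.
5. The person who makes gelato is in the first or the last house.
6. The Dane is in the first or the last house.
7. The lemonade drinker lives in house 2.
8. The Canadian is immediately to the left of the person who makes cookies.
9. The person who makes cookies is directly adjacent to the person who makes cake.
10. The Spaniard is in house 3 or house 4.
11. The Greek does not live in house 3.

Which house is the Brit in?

By clue 7, the lemonade drinker is in house 2.
The only dessert still possible for house 2 is tarts.
That leaves Brit as the nationality for house 2.
So house 1 gets Dane for nationality.
So house 5 gets Greek for nationality.
Clue 2: the Canadian is in house 4.
Clue 8 places the person who makes cookies in house 5.
The person who makes cake is in house 4 (clue 9).
The only nationality still possible for house 3 is Spaniard.
House 1's dessert must be gelato (nothing else left).
So house 3 gets pudding for dessert.
The cider drinker is in house 3 (clue 3).
Clue 4: the tea drinker is in house 5.
So house 1 gets milk for drink.
House 4 drink: only water fits.
So: house 1 = Dane/milk/gelato, house 2 = Brit/lemonade/tarts, house 3 = Spaniard/cider/pudding, house 4 = Canadian/water/cake, house 5 = Greek/tea/cookies.

2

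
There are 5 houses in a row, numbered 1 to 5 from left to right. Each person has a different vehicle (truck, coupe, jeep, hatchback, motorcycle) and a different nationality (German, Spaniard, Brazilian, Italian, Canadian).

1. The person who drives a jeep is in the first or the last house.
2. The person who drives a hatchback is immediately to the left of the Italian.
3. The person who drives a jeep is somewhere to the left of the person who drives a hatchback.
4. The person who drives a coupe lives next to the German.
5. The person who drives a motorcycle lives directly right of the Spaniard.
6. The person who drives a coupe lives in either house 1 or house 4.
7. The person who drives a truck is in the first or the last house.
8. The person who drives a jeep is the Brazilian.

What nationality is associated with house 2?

Spaniard

From clue 3, the person who drives a jeep must be in house 1.
Clue 8 places the Brazilian in house 1.
So house 2 gets hatchback for vehicle.
That leaves motorcycle as the vehicle for house 3.
House 4's vehicle must be coupe (nothing else left).
That leaves truck as the vehicle for house 5.
Clue 2: the Italian is in house 3.
Clue 5: the Spaniard is in house 2.
House 4's nationality must be Canadian (nothing else left).
House 5's nationality must be German (nothing else left).
So: house 1 = jeep/Brazilian, house 2 = hatchback/Spaniard, house 3 = motorcycle/Italian, house 4 = coupe/Canadian, house 5 = truck/German.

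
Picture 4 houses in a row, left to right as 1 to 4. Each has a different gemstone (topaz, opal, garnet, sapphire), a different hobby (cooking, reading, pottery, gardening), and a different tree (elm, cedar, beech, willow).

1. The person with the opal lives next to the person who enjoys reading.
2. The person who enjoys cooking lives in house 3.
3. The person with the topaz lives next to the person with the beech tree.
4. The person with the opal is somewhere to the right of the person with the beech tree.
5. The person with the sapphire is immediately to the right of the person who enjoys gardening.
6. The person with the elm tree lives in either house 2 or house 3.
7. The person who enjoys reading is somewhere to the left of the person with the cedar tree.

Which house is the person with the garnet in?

By clue 2, the person who enjoys cooking is in house 3.
So house 4 gets pottery for hobby.
So house 4 gets garnet for gemstone.
The only gemstone still possible for house 1 is topaz.
By clue 3, the person with the beech tree is in house 2.
By clue 4, the person with the opal is in house 3.
So house 2 gets sapphire for gemstone.
The only tree still possible for house 1 is willow.
House 4's tree must be cedar (nothing else left).
Clue 1 places the person who enjoys reading in house 2.
Clue 5: the person who enjoys gardening is in house 1.
House 3's tree must be elm (nothing else left).
So: house 1 = topaz/gardening/willow, house 2 = sapphire/reading/beech, house 3 = opal/cooking/elm, house 4 = garnet/pottery/cedar.

4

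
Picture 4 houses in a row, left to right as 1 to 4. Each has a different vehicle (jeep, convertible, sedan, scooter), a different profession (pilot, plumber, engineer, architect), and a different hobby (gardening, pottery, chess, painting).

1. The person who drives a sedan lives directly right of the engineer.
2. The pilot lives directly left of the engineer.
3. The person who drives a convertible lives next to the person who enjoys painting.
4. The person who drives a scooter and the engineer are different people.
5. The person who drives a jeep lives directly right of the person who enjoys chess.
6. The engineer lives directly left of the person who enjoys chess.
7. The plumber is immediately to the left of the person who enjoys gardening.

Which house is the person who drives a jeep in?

Clue 6 places the engineer in house 2.
Clue 6 places the person who enjoys chess in house 3.
So house 4 gets architect for profession.
By clue 1, the person who drives a sedan is in house 3.
Clue 5 places the person who drives a jeep in house 4.
So house 1 gets scooter for vehicle.
The only vehicle still possible for house 2 is convertible.
So house 1 gets pilot for profession.
So house 3 gets plumber for profession.
Clue 3: the person who enjoys painting is in house 1.
By clue 7, the person who enjoys gardening is in house 4.
The only hobby still possible for house 2 is pottery.
So: house 1 = scooter/pilot/painting, house 2 = convertible/engineer/pottery, house 3 = sedan/plumber/chess, house 4 = jeep/architect/gardening.

4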